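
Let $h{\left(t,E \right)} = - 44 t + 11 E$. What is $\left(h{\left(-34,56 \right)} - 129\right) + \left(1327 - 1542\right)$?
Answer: $1768$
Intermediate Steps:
$\left(h{\left(-34,56 \right)} - 129\right) + \left(1327 - 1542\right) = \left(\left(\left(-44\right) \left(-34\right) + 11 \cdot 56\right) - 129\right) + \left(1327 - 1542\right) = \left(\left(1496 + 616\right) - 129\right) - 215 = \left(2112 - 129\right) - 215 = 1983 - 215 = 1768$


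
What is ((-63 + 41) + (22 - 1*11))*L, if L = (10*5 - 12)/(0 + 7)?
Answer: -418/7 ≈ -59.714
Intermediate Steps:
L = 38/7 (L = (50 - 12)/7 = 38*(⅐) = 38/7 ≈ 5.4286)
((-63 + 41) + (22 - 1*11))*L = ((-63 + 41) + (22 - 1*11))*(38/7) = (-22 + (22 - 11))*(38/7) = (-22 + 11)*(38/7) = -11*38/7 = -418/7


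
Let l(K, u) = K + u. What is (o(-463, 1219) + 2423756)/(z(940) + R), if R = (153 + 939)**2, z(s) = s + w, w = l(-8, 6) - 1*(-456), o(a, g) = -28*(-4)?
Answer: 1211934/596929 ≈ 2.0303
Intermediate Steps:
o(a, g) = 112
w = 454 (w = (-8 + 6) - 1*(-456) = -2 + 456 = 454)
z(s) = 454 + s (z(s) = s + 454 = 454 + s)
R = 1192464 (R = 1092**2 = 1192464)
(o(-463, 1219) + 2423756)/(z(940) + R) = (112 + 2423756)/((454 + 940) + 1192464) = 2423868/(1394 + 1192464) = 2423868/1193858 = 2423868*(1/1193858) = 1211934/596929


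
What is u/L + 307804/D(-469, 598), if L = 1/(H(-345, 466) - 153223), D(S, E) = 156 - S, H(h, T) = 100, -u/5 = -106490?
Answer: -50956463035946/625 ≈ -8.1530e+10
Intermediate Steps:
u = 532450 (u = -5*(-106490) = 532450)
L = -1/153123 (L = 1/(100 - 153223) = 1/(-153123) = -1/153123 ≈ -6.5307e-6)
u/L + 307804/D(-469, 598) = 532450/(-1/153123) + 307804/(156 - 1*(-469)) = 532450*(-153123) + 307804/(156 + 469) = -81530341350 + 307804/625 = -50956463035946/625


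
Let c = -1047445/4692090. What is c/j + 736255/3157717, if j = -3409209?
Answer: 2355474108837705923/10102367451066340554 ≈ 0.23316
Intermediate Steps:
c = -209489/938418 (c = -1047445*1/4692090 = -209489/938418 ≈ -0.22324)
c/j + 736255/3157717 = -209489/938418/(-3409209) + 736255/3157717 = -209489/938418*(-1/3409209) + 736255*(1/3157717) = 209489/3199263091362 + 736255/3157717 = 2355474108837705923/10102367451066340554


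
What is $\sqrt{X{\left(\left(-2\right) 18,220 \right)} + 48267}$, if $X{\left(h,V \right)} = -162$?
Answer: $3 \sqrt{5345} \approx 219.33$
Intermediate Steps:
$\sqrt{X{\left(\left(-2\right) 18,220 \right)} + 48267} = \sqrt{-162 + 48267} = \sqrt{48105} = 3 \sqrt{5345}$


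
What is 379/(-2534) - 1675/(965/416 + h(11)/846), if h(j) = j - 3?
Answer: -747042714161/1038582706 ≈ -719.29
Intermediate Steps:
h(j) = -3 + j
379/(-2534) - 1675/(965/416 + h(11)/846) = 379/(-2534) - 1675/(965/416 + (-3 + 11)/846) = 379*(-1/2534) - 1675/(965*(1/416) + 8*(1/846)) = -379/2534 - 1675/(965/416 + 4/423) = -379/2534 - 1675/409859/175968 = -379/2534 - 1675*175968/409859 = -379/2534 - 294746400/409859 = -747042714161/1038582706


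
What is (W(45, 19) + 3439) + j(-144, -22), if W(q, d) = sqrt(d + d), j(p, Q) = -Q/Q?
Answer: 3438 + sqrt(38) ≈ 3444.2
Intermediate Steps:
j(p, Q) = -1 (j(p, Q) = -1*1 = -1)
W(q, d) = sqrt(2)*sqrt(d) (W(q, d) = sqrt(2*d) = sqrt(2)*sqrt(d))
(W(45, 19) + 3439) + j(-144, -22) = (sqrt(2)*sqrt(19) + 3439) - 1 = (sqrt(38) + 3439) - 1 = (3439 + sqrt(38)) - 1 = 3438 + sqrt(38)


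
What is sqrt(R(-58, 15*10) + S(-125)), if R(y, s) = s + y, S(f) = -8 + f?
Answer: I*sqrt(41) ≈ 6.4031*I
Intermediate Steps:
sqrt(R(-58, 15*10) + S(-125)) = sqrt((15*10 - 58) + (-8 - 125)) = sqrt((150 - 58) - 133) = sqrt(92 - 133) = sqrt(-41) = I*sqrt(41)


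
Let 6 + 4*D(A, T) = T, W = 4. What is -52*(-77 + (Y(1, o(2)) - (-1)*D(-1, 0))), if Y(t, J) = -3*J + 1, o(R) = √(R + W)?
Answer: 4030 + 156*√6 ≈ 4412.1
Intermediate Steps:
o(R) = √(4 + R) (o(R) = √(R + 4) = √(4 + R))
D(A, T) = -3/2 + T/4
Y(t, J) = 1 - 3*J
-52*(-77 + (Y(1, o(2)) - (-1)*D(-1, 0))) = -52*(-77 + ((1 - 3*√(4 + 2)) - (-1)*(-3/2 + (¼)*0))) = -52*(-77 + ((1 - 3*√6) - (-1)*(-3/2 + 0))) = -52*(-77 + ((1 - 3*√6) - (-1)*(-3)/2)) = -52*(-77 + ((1 - 3*√6) - 1*3/2)) = -52*(-77 + ((1 - 3*√6) - 3/2)) = -52*(-77 + (-½ - 3*√6)) = -52*(-155/2 - 3*√6) = 4030 + 156*√6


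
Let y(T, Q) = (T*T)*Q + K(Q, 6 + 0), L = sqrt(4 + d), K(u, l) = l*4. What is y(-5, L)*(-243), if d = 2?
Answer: -5832 - 6075*sqrt(6) ≈ -20713.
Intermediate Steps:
K(u, l) = 4*l
L = sqrt(6) (L = sqrt(4 + 2) = sqrt(6) ≈ 2.4495)
y(T, Q) = 24 + Q*T**2 (y(T, Q) = (T*T)*Q + 4*(6 + 0) = T**2*Q + 4*6 = Q*T**2 + 24 = 24 + Q*T**2)
y(-5, L)*(-243) = (24 + sqrt(6)*(-5)**2)*(-243) = (24 + sqrt(6)*25)*(-243) = (24 + 25*sqrt(6))*(-243) = -5832 - 6075*sqrt(6)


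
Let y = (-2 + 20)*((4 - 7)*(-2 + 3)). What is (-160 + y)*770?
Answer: -164780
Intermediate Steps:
y = -54 (y = 18*(-3*1) = 18*(-3) = -54)
(-160 + y)*770 = (-160 - 54)*770 = -214*770 = -164780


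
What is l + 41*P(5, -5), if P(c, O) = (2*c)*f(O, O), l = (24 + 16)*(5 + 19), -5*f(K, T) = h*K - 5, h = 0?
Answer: 1370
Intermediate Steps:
f(K, T) = 1 (f(K, T) = -(0*K - 5)/5 = -(0 - 5)/5 = -⅕*(-5) = 1)
l = 960 (l = 40*24 = 960)
P(c, O) = 2*c (P(c, O) = (2*c)*1 = 2*c)
l + 41*P(5, -5) = 960 + 41*(2*5) = 960 + 41*10 = 960 + 410 = 1370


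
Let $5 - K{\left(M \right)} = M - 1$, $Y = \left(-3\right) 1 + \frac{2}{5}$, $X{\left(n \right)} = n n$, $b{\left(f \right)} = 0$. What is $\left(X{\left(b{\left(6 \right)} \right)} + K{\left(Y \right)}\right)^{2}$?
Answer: $\frac{1849}{25} \approx 73.96$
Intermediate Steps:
$X{\left(n \right)} = n^{2}$
$Y = - \frac{13}{5}$ ($Y = -3 + 2 \cdot \frac{1}{5} = -3 + \frac{2}{5} = - \frac{13}{5} \approx -2.6$)
$K{\left(M \right)} = 6 - M$ ($K{\left(M \right)} = 5 - \left(M - 1\right) = 5 - \left(-1 + M\right) = 6 - M$)
$\left(X{\left(b{\left(6 \right)} \right)} + K{\left(Y \right)}\right)^{2} = \left(0^{2} + \left(6 - - \frac{13}{5}\right)\right)^{2} = \left(0 + \left(6 + \frac{13}{5}\right)\right)^{2} = \left(0 + \frac{43}{5}\right)^{2} = \left(\frac{43}{5}\right)^{2} = \frac{1849}{25}$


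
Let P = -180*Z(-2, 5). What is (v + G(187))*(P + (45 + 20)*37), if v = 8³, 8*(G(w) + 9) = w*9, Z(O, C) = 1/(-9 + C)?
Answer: 6991075/4 ≈ 1.7478e+6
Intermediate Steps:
P = 45 (P = -180/(-9 + 5) = -180/(-4) = -180*(-¼) = 45)
G(w) = -9 + 9*w/8 (G(w) = -9 + (w*9)/8 = -9 + (9*w)/8 = -9 + 9*w/8)
v = 512
(v + G(187))*(P + (45 + 20)*37) = (512 + (-9 + (9/8)*187))*(45 + (45 + 20)*37) = (512 + (-9 + 1683/8))*(45 + 65*37) = (512 + 1611/8)*(45 + 2405) = (5707/8)*2450 = 6991075/4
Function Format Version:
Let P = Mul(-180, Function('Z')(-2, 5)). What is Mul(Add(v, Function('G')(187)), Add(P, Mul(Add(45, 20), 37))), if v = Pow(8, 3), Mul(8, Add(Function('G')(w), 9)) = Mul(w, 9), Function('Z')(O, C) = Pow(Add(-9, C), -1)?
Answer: Rational(6991075, 4) ≈ 1.7478e+6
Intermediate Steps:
P = 45 (P = Mul(-180, Pow(Add(-9, 5), -1)) = Mul(-180, Pow(-4, -1)) = Mul(-180, Rational(-1, 4)) = 45)
Function('G')(w) = Add(-9, Mul(Rational(9, 8), w)) (Function('G')(w) = Add(-9, Mul(Rational(1, 8), Mul(w, 9))) = Add(-9, Mul(Rational(1, 8), Mul(9, w))) = Add(-9, Mul(Rational(9, 8), w)))
v = 512
Mul(Add(v, Function('G')(187)), Add(P, Mul(Add(45, 20), 37))) = Mul(Add(512, Add(-9, Mul(Rational(9, 8), 187))), Add(45, Mul(Add(45, 20), 37))) = Mul(Add(512, Add(-9, Rational(1683, 8))), Add(45, Mul(65, 37))) = Mul(Add(512, Rational(1611, 8)), Add(45, 2405)) = Mul(Rational(5707, 8), 2450) = Rational(6991075, 4)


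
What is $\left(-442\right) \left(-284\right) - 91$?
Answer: $125437$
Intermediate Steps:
$\left(-442\right) \left(-284\right) - 91 = 125528 - 91 = 125437$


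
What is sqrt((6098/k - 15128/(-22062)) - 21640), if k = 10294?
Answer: I*sqrt(69754095457012453521)/56776557 ≈ 147.1*I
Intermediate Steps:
sqrt((6098/k - 15128/(-22062)) - 21640) = sqrt((6098/10294 - 15128/(-22062)) - 21640) = sqrt((6098*(1/10294) - 15128*(-1/22062)) - 21640) = sqrt((3049/5147 + 7564/11031) - 21640) = sqrt(72565427/56776557 - 21640) = sqrt(-1228572128053/56776557) = I*sqrt(69754095457012453521)/56776557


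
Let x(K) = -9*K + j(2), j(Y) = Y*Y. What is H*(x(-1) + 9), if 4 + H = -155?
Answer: -3498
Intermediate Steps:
H = -159 (H = -4 - 155 = -159)
j(Y) = Y**2
x(K) = 4 - 9*K (x(K) = -9*K + 2**2 = -9*K + 4 = 4 - 9*K)
H*(x(-1) + 9) = -159*((4 - 9*(-1)) + 9) = -159*((4 + 9) + 9) = -159*(13 + 9) = -159*22 = -3498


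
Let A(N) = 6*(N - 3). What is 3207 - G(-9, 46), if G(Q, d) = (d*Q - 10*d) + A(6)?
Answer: 4063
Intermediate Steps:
A(N) = -18 + 6*N (A(N) = 6*(-3 + N) = -18 + 6*N)
G(Q, d) = 18 - 10*d + Q*d (G(Q, d) = (d*Q - 10*d) + (-18 + 6*6) = (Q*d - 10*d) + (-18 + 36) = (-10*d + Q*d) + 18 = 18 - 10*d + Q*d)
3207 - G(-9, 46) = 3207 - (18 - 10*46 - 9*46) = 3207 - (18 - 460 - 414) = 3207 - 1*(-856) = 3207 + 856 = 4063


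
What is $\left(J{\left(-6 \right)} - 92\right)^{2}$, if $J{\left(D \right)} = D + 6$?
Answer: $8464$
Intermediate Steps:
$J{\left(D \right)} = 6 + D$
$\left(J{\left(-6 \right)} - 92\right)^{2} = \left(\left(6 - 6\right) - 92\right)^{2} = \left(0 - 92\right)^{2} = \left(-92\right)^{2} = 8464$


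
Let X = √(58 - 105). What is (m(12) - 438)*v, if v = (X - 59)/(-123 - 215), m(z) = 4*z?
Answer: -885/13 + 15*I*√47/13 ≈ -68.077 + 7.9104*I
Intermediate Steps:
X = I*√47 (X = √(-47) = I*√47 ≈ 6.8557*I)
v = 59/338 - I*√47/338 (v = (I*√47 - 59)/(-123 - 215) = (-59 + I*√47)/(-338) = (-59 + I*√47)*(-1/338) = 59/338 - I*√47/338 ≈ 0.17456 - 0.020283*I)
(m(12) - 438)*v = (4*12 - 438)*(59/338 - I*√47/338) = (48 - 438)*(59/338 - I*√47/338) = -390*(59/338 - I*√47/338) = -885/13 + 15*I*√47/13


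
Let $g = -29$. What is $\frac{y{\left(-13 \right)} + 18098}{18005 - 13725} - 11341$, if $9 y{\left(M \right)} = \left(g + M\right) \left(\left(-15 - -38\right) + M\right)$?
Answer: $- \frac{72782143}{6420} \approx -11337.0$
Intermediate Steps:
$y{\left(M \right)} = \frac{\left(-29 + M\right) \left(23 + M\right)}{9}$ ($y{\left(M \right)} = \frac{\left(-29 + M\right) \left(\left(-15 - -38\right) + M\right)}{9} = \frac{\left(-29 + M\right) \left(\left(-15 + 38\right) + M\right)}{9} = \frac{\left(-29 + M\right) \left(23 + M\right)}{9}$)
$\frac{y{\left(-13 \right)} + 18098}{18005 - 13725} - 11341 = \frac{\left(- \frac{667}{9} - - \frac{26}{3} + \frac{\left(-13\right)^{2}}{9}\right) + 18098}{18005 - 13725} - 11341 = \frac{\left(- \frac{667}{9} + \frac{26}{3} + \frac{1}{9} \cdot 169\right) + 18098}{4280} - 11341 = \left(\left(- \frac{667}{9} + \frac{26}{3} + \frac{169}{9}\right) + 18098\right) \frac{1}{4280} - 11341 = \left(- \frac{140}{3} + 18098\right) \frac{1}{4280} - 11341 = \frac{54154}{3} \cdot \frac{1}{4280} - 11341 = \frac{27077}{6420} - 11341 = - \frac{72782143}{6420}$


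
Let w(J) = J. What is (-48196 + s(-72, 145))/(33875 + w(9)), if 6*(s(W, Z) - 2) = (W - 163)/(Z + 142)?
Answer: -82990303/58348248 ≈ -1.4223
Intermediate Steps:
s(W, Z) = 2 + (-163 + W)/(6*(142 + Z)) (s(W, Z) = 2 + ((W - 163)/(Z + 142))/6 = 2 + ((-163 + W)/(142 + Z))/6 = 2 + (-163 + W)/(6*(142 + Z)))
(-48196 + s(-72, 145))/(33875 + w(9)) = (-48196 + (1541 - 72 + 12*145)/(6*(142 + 145)))/(33875 + 9) = (-48196 + (1/6)*(1541 - 72 + 1740)/287)/33884 = (-48196 + (1/6)*(1/287)*3209)*(1/33884) = (-48196 + 3209/1722)*(1/33884) = -82990303/1722*1/33884 = -82990303/58348248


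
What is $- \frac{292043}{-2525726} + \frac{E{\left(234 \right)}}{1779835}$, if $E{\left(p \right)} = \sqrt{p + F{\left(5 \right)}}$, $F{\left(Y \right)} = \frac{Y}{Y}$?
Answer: $\frac{292043}{2525726} + \frac{\sqrt{235}}{1779835} \approx 0.11564$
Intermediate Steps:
$F{\left(Y \right)} = 1$
$E{\left(p \right)} = \sqrt{1 + p}$ ($E{\left(p \right)} = \sqrt{p + 1} = \sqrt{1 + p}$)
$- \frac{292043}{-2525726} + \frac{E{\left(234 \right)}}{1779835} = - \frac{292043}{-2525726} + \frac{\sqrt{1 + 234}}{1779835} = \left(-292043\right) \left(- \frac{1}{2525726}\right) + \sqrt{235} \cdot \frac{1}{1779835} = \frac{292043}{2525726} + \frac{\sqrt{235}}{1779835}$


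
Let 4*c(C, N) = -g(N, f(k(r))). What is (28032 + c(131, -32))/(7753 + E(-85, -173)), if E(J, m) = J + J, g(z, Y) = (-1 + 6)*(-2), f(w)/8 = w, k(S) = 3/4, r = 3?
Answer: 56069/15166 ≈ 3.6970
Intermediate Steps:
k(S) = ¾ (k(S) = 3*(¼) = ¾)
f(w) = 8*w
g(z, Y) = -10 (g(z, Y) = 5*(-2) = -10)
E(J, m) = 2*J
c(C, N) = 5/2 (c(C, N) = (-1*(-10))/4 = (¼)*10 = 5/2)
(28032 + c(131, -32))/(7753 + E(-85, -173)) = (28032 + 5/2)/(7753 + 2*(-85)) = 56069/(2*(7753 - 170)) = (56069/2)/7583 = (56069/2)*(1/7583) = 56069/15166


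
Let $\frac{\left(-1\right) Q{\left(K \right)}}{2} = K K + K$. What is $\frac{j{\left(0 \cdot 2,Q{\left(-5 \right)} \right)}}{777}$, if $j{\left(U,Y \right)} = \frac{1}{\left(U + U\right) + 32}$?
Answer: $\frac{1}{24864} \approx 4.0219 \cdot 10^{-5}$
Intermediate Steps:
$Q{\left(K \right)} = - 2 K - 2 K^{2}$ ($Q{\left(K \right)} = - 2 \left(K K + K\right) = - 2 \left(K^{2} + K\right) = - 2 \left(K + K^{2}\right) = - 2 K - 2 K^{2}$)
$j{\left(U,Y \right)} = \frac{1}{32 + 2 U}$ ($j{\left(U,Y \right)} = \frac{1}{2 U + 32} = \frac{1}{32 + 2 U}$)
$\frac{j{\left(0 \cdot 2,Q{\left(-5 \right)} \right)}}{777} = \frac{\frac{1}{2} \frac{1}{16 + 0 \cdot 2}}{777} = \frac{1}{2 \left(16 + 0\right)} \frac{1}{777} = \frac{1}{2 \cdot 16} \cdot \frac{1}{777} = \frac{1}{2} \cdot \frac{1}{16} \cdot \frac{1}{777} = \frac{1}{32} \cdot \frac{1}{777} = \frac{1}{24864}$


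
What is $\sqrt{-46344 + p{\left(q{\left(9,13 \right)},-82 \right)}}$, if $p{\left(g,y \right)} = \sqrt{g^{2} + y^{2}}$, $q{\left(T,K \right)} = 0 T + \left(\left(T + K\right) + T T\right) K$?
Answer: $\sqrt{-46344 + \sqrt{1799645}} \approx 212.14 i$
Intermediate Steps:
$q{\left(T,K \right)} = K \left(K + T + T^{2}\right)$ ($q{\left(T,K \right)} = 0 + \left(\left(K + T\right) + T^{2}\right) K = 0 + \left(K + T + T^{2}\right) K = 0 + K \left(K + T + T^{2}\right) = K \left(K + T + T^{2}\right)$)
$\sqrt{-46344 + p{\left(q{\left(9,13 \right)},-82 \right)}} = \sqrt{-46344 + \sqrt{\left(13 \left(13 + 9 + 9^{2}\right)\right)^{2} + \left(-82\right)^{2}}} = \sqrt{-46344 + \sqrt{\left(13 \left(13 + 9 + 81\right)\right)^{2} + 6724}} = \sqrt{-46344 + \sqrt{\left(13 \cdot 103\right)^{2} + 6724}} = \sqrt{-46344 + \sqrt{1339^{2} + 6724}} = \sqrt{-46344 + \sqrt{1792921 + 6724}} = \sqrt{-46344 + \sqrt{1799645}}$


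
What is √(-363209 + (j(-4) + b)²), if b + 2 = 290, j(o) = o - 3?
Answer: 2*I*√71062 ≈ 533.15*I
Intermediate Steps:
j(o) = -3 + o
b = 288 (b = -2 + 290 = 288)
√(-363209 + (j(-4) + b)²) = √(-363209 + ((-3 - 4) + 288)²) = √(-363209 + (-7 + 288)²) = √(-363209 + 281²) = √(-363209 + 78961) = √(-284248) = 2*I*√71062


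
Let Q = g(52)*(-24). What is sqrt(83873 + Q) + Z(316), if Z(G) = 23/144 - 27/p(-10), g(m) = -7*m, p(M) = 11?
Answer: -3635/1584 + sqrt(92609) ≈ 302.02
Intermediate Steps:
Z(G) = -3635/1584 (Z(G) = 23/144 - 27/11 = -3635/1584)
Q = 8736 (Q = -7*52*(-24) = -364*(-24) = 8736)
sqrt(83873 + Q) + Z(316) = sqrt(83873 + 8736) - 3635/1584 = sqrt(92609) - 3635/1584 = -3635/1584 + sqrt(92609)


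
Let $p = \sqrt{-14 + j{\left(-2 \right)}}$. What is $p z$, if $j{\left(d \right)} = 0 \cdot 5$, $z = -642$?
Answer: $- 642 i \sqrt{14} \approx - 2402.1 i$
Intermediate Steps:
$j{\left(d \right)} = 0$
$p = i \sqrt{14}$ ($p = \sqrt{-14 + 0} = \sqrt{-14} = i \sqrt{14} \approx 3.7417 i$)
$p z = i \sqrt{14} \left(-642\right) = - 642 i \sqrt{14}$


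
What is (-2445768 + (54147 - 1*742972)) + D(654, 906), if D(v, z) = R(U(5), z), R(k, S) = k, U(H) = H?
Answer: -3134588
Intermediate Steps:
D(v, z) = 5
(-2445768 + (54147 - 1*742972)) + D(654, 906) = (-2445768 + (54147 - 1*742972)) + 5 = (-2445768 + (54147 - 742972)) + 5 = (-2445768 - 688825) + 5 = -3134593 + 5 = -3134588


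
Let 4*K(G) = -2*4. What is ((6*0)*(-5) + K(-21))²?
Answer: 4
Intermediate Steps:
K(G) = -2 (K(G) = (-2*4)/4 = (¼)*(-8) = -2)
((6*0)*(-5) + K(-21))² = ((6*0)*(-5) - 2)² = (0*(-5) - 2)² = (0 - 2)² = (-2)² = 4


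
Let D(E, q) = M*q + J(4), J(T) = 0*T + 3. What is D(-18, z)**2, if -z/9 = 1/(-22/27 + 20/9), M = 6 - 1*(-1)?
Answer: 2518569/1444 ≈ 1744.2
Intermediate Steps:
J(T) = 3 (J(T) = 0 + 3 = 3)
M = 7 (M = 6 + 1 = 7)
z = -243/38 (z = -9/(-22/27 + 20/9) = -9/38/27 = -9*27/38 = -243/38 ≈ -6.3947)
D(E, q) = 3 + 7*q (D(E, q) = 7*q + 3 = 3 + 7*q)
D(-18, z)**2 = (3 + 7*(-243/38))**2 = (3 - 1701/38)**2 = (-1587/38)**2 = 2518569/1444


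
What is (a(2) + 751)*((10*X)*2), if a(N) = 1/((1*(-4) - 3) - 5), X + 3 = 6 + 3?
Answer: 90110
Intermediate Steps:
X = 6 (X = -3 + (6 + 3) = -3 + 9 = 6)
a(N) = -1/12 (a(N) = 1/((-4 - 3) - 5) = 1/(-7 - 5) = 1/(-12) = -1/12)
(a(2) + 751)*((10*X)*2) = (-1/12 + 751)*((10*6)*2) = 9011*(60*2)/12 = (9011/12)*120 = 90110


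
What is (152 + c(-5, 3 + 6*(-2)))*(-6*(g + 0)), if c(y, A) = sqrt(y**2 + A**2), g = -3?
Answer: 2736 + 18*sqrt(106) ≈ 2921.3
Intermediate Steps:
c(y, A) = sqrt(A**2 + y**2)
(152 + c(-5, 3 + 6*(-2)))*(-6*(g + 0)) = (152 + sqrt((3 + 6*(-2))**2 + (-5)**2))*(-6*(-3 + 0)) = (152 + sqrt((3 - 12)**2 + 25))*(-6*(-3)) = (152 + sqrt((-9)**2 + 25))*18 = (152 + sqrt(81 + 25))*18 = (152 + sqrt(106))*18 = 2736 + 18*sqrt(106)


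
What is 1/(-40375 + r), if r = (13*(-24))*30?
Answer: -1/49735 ≈ -2.0107e-5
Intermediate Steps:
r = -9360 (r = -312*30 = -9360)
1/(-40375 + r) = 1/(-40375 - 9360) = 1/(-49735) = -1/49735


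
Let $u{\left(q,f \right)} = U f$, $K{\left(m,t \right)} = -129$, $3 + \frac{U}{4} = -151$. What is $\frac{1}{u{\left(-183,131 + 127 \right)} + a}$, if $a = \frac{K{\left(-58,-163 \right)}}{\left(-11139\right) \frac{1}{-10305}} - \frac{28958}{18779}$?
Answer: $- \frac{69726427}{11089910367895} \approx -6.2874 \cdot 10^{-6}$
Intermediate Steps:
$U = -616$ ($U = -12 + 4 \left(-151\right) = -12 - 604 = -616$)
$u{\left(q,f \right)} = - 616 f$
$a = - \frac{8428777639}{69726427}$ ($a = - \frac{129}{\left(-11139\right) \frac{1}{-10305}} - \frac{28958}{18779} = - \frac{129}{\left(-11139\right) \left(- \frac{1}{10305}\right)} - \frac{28958}{18779} = - \frac{129}{\frac{3713}{3435}} - \frac{28958}{18779} = \left(-129\right) \frac{3435}{3713} - \frac{28958}{18779} = - \frac{443115}{3713} - \frac{28958}{18779} = - \frac{8428777639}{69726427} \approx -120.88$)
$\frac{1}{u{\left(-183,131 + 127 \right)} + a} = \frac{1}{- 616 \left(131 + 127\right) - \frac{8428777639}{69726427}} = \frac{1}{\left(-616\right) 258 - \frac{8428777639}{69726427}} = \frac{1}{-158928 - \frac{8428777639}{69726427}} = \frac{1}{- \frac{11089910367895}{69726427}} = - \frac{69726427}{11089910367895}$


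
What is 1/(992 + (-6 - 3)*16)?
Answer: 1/848 ≈ 0.0011792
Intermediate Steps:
1/(992 + (-6 - 3)*16) = 1/(992 - 9*16) = 1/(992 - 144) = 1/848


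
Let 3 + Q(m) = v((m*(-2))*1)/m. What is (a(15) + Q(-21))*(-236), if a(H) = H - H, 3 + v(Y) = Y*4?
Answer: 17936/7 ≈ 2562.3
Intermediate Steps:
v(Y) = -3 + 4*Y (v(Y) = -3 + Y*4 = -3 + 4*Y)
Q(m) = -3 + (-3 - 8*m)/m (Q(m) = -3 + (-3 + 4*((m*(-2))*1))/m = -3 + (-3 + 4*(-2*m*1))/m = -3 + (-3 + 4*(-2*m))/m = -3 + (-3 - 8*m)/m)
a(H) = 0
(a(15) + Q(-21))*(-236) = (0 + (-11 - 3/(-21)))*(-236) = (0 + (-11 - 3*(-1/21)))*(-236) = (0 + (-11 + ⅐))*(-236) = (0 - 76/7)*(-236) = -76/7*(-236) = 17936/7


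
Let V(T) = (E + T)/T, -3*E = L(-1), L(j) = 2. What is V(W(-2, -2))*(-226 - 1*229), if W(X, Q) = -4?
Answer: -3185/6 ≈ -530.83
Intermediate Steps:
E = -⅔ (E = -⅓*2 = -⅔ ≈ -0.66667)
V(T) = (-⅔ + T)/T
V(W(-2, -2))*(-226 - 1*229) = ((-⅔ - 4)/(-4))*(-226 - 1*229) = (-¼*(-14/3))*(-226 - 229) = (7/6)*(-455) = -3185/6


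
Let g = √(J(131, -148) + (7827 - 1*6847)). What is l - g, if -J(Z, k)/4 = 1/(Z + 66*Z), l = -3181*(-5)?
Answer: 15905 - 4*√4718436207/8777 ≈ 15874.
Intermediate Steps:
l = 15905
J(Z, k) = -4/(67*Z) (J(Z, k) = -4/(Z + 66*Z) = -4*1/(67*Z) = -4/(67*Z))
g = 4*√4718436207/8777 (g = √(-4/67/131 + (7827 - 1*6847)) = √(-4/67*1/131 + (7827 - 6847)) = √(-4/8777 + 980) = √(8601456/8777) = 4*√4718436207/8777 ≈ 31.305)
l - g = 15905 - 4*√4718436207/8777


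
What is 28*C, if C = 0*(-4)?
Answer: 0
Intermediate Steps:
C = 0
28*C = 28*0 = 0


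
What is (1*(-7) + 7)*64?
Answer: 0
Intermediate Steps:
(1*(-7) + 7)*64 = (-7 + 7)*64 = 0*64 = 0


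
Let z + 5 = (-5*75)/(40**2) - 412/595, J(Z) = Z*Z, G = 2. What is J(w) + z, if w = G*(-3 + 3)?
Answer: -225693/38080 ≈ -5.9268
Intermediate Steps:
w = 0 (w = 2*(-3 + 3) = 2*0 = 0)
J(Z) = Z**2
z = -225693/38080 (z = -5 + ((-5*75)/(40**2) - 412/595) = -5 + (-375/1600 - 412*1/595) = -5 + (-375*1/1600 - 412/595) = -5 + (-15/64 - 412/595) = -5 - 35293/38080 = -225693/38080 ≈ -5.9268)
J(w) + z = 0**2 - 225693/38080 = 0 - 225693/38080 = -225693/38080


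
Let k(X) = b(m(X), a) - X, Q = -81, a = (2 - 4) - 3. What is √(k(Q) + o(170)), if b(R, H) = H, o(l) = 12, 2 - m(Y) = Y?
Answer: 2*√22 ≈ 9.3808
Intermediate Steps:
m(Y) = 2 - Y
a = -5 (a = -2 - 3 = -5)
k(X) = -5 - X
√(k(Q) + o(170)) = √((-5 - 1*(-81)) + 12) = √((-5 + 81) + 12) = √(76 + 12) = √88 = 2*√22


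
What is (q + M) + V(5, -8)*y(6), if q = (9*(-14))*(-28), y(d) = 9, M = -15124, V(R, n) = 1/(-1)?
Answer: -11605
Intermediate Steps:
V(R, n) = -1
q = 3528 (q = -126*(-28) = 3528)
(q + M) + V(5, -8)*y(6) = (3528 - 15124) - 1*9 = -11596 - 9 = -11605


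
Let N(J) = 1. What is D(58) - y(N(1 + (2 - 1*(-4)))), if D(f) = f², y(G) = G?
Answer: 3363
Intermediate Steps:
D(58) - y(N(1 + (2 - 1*(-4)))) = 58² - 1*1 = 3364 - 1 = 3363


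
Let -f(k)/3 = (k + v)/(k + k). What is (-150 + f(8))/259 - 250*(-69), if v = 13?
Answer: 71481537/4144 ≈ 17249.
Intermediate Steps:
f(k) = -3*(13 + k)/(2*k) (f(k) = -3*(k + 13)/(k + k) = -3*(13 + k)/(2*k))
(-150 + f(8))/259 - 250*(-69) = (-150 + (3/2)*(-13 - 1*8)/8)/259 - 250*(-69) = (-150 + (3/2)*(⅛)*(-13 - 8))*(1/259) + 17250 = (-150 + (3/2)*(⅛)*(-21))*(1/259) + 17250 = (-150 - 63/16)*(1/259) + 17250 = -2463/16*1/259 + 17250 = -2463/4144 + 17250 = 71481537/4144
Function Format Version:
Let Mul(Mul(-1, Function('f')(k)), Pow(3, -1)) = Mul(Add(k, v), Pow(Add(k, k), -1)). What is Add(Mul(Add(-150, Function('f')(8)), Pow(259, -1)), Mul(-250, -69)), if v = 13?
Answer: Rational(71481537, 4144) ≈ 17249.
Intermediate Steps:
Function('f')(k) = Mul(Rational(-3, 2), Pow(k, -1), Add(13, k)) (Function('f')(k) = Mul(-3, Mul(Add(k, 13), Pow(Add(k, k), -1))) = Mul(-3, Mul(Add(13, k), Pow(Mul(2, k), -1))) = Mul(-3, Mul(Add(13, k), Mul(Rational(1, 2), Pow(k, -1)))) = Mul(-3, Mul(Rational(1, 2), Pow(k, -1), Add(13, k))) = Mul(Rational(-3, 2), Pow(k, -1), Add(13, k)))
Add(Mul(Add(-150, Function('f')(8)), Pow(259, -1)), Mul(-250, -69)) = Add(Mul(Add(-150, Mul(Rational(3, 2), Pow(8, -1), Add(-13, Mul(-1, 8)))), Pow(259, -1)), Mul(-250, -69)) = Add(Mul(Add(-150, Mul(Rational(3, 2), Rational(1, 8), Add(-13, -8))), Rational(1, 259)), 17250) = Add(Mul(Add(-150, Mul(Rational(3, 2), Rational(1, 8), -21)), Rational(1, 259)), 17250) = Add(Mul(Add(-150, Rational(-63, 16)), Rational(1, 259)), 17250) = Add(Mul(Rational(-2463, 16), Rational(1, 259)), 17250) = Add(Rational(-2463, 4144), 17250) = Rational(71481537, 4144)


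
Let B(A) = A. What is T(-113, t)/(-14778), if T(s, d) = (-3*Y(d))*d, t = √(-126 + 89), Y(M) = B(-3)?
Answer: -I*√37/1642 ≈ -0.0037045*I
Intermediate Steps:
Y(M) = -3
t = I*√37 (t = √(-37) = I*√37 ≈ 6.0828*I)
T(s, d) = 9*d (T(s, d) = (-3*(-3))*d = 9*d)
T(-113, t)/(-14778) = (9*(I*√37))/(-14778) = (9*I*√37)*(-1/14778) = -I*√37/1642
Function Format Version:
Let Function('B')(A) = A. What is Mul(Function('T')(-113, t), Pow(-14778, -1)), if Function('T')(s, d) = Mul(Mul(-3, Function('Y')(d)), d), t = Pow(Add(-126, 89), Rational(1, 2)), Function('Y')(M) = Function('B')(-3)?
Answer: Mul(Rational(-1, 1642), I, Pow(37, Rational(1, 2))) ≈ Mul(-0.0037045, I)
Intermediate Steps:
Function('Y')(M) = -3
t = Mul(I, Pow(37, Rational(1, 2))) (t = Pow(-37, Rational(1, 2)) = Mul(I, Pow(37, Rational(1, 2))) ≈ Mul(6.0828, I))
Function('T')(s, d) = Mul(9, d) (Function('T')(s, d) = Mul(Mul(-3, -3), d) = Mul(9, d))
Mul(Function('T')(-113, t), Pow(-14778, -1)) = Mul(Mul(9, Mul(I, Pow(37, Rational(1, 2)))), Pow(-14778, -1)) = Mul(Mul(9, I, Pow(37, Rational(1, 2))), Rational(-1, 14778)) = Mul(Rational(-1, 1642), I, Pow(37, Rational(1, 2)))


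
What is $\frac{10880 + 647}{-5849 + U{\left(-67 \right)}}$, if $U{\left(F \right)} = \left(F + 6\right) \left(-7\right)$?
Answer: $- \frac{11527}{5422} \approx -2.126$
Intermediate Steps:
$U{\left(F \right)} = -42 - 7 F$ ($U{\left(F \right)} = \left(6 + F\right) \left(-7\right) = -42 - 7 F$)
$\frac{10880 + 647}{-5849 + U{\left(-67 \right)}} = \frac{10880 + 647}{-5849 - -427} = \frac{11527}{-5849 + \left(-42 + 469\right)} = \frac{11527}{-5849 + 427} = \frac{11527}{-5422} = 11527 \left(- \frac{1}{5422}\right) = - \frac{11527}{5422}$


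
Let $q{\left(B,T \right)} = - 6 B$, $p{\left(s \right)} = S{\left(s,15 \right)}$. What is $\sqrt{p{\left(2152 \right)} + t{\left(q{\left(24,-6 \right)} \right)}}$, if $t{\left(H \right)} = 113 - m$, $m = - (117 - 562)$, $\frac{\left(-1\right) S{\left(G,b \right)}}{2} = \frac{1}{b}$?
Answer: $\frac{i \sqrt{74730}}{15} \approx 18.225 i$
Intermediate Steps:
$S{\left(G,b \right)} = - \frac{2}{b}$
$p{\left(s \right)} = - \frac{2}{15}$
$m = 445$ ($m = - (117 - 562) = \left(-1\right) \left(-445\right) = 445$)
$t{\left(H \right)} = -332$ ($t{\left(H \right)} = 113 - 445 = -332$)
$\sqrt{p{\left(2152 \right)} + t{\left(q{\left(24,-6 \right)} \right)}} = \sqrt{- \frac{2}{15} - 332} = \sqrt{- \frac{4982}{15}} = \frac{i \sqrt{74730}}{15}$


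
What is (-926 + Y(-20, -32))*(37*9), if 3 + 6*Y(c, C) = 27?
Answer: -307026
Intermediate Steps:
Y(c, C) = 4 (Y(c, C) = -½ + (⅙)*27 = -½ + 9/2 = 4)
(-926 + Y(-20, -32))*(37*9) = (-926 + 4)*(37*9) = -922*333 = -307026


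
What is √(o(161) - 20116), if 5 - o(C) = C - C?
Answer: 13*I*√119 ≈ 141.81*I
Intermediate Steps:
o(C) = 5 (o(C) = 5 - (C - C) = 5 - 1*0 = 5 + 0 = 5)
√(o(161) - 20116) = √(5 - 20116) = √(-20111) = 13*I*√119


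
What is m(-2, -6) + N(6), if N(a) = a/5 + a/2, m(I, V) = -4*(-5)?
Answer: 121/5 ≈ 24.200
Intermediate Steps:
m(I, V) = 20
N(a) = 7*a/10 (N(a) = a*(⅕) + a*(½) = a/5 + a/2 = 7*a/10)
m(-2, -6) + N(6) = 20 + (7/10)*6 = 20 + 21/5 = 121/5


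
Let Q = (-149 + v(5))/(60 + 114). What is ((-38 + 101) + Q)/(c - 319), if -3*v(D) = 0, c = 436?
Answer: 10813/20358 ≈ 0.53114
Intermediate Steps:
v(D) = 0 (v(D) = -1/3*0 = 0)
Q = -149/174 (Q = (-149 + 0)/(60 + 114) = -149/174 ≈ -0.85632)
((-38 + 101) + Q)/(c - 319) = ((-38 + 101) - 149/174)/(436 - 319) = (63 - 149/174)/117 = (10813/174)*(1/117) = 10813/20358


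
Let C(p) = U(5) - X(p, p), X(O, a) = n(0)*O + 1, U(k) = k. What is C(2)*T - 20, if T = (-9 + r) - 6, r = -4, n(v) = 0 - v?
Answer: -96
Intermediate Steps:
n(v) = -v
X(O, a) = 1 (X(O, a) = (-1*0)*O + 1 = 0*O + 1 = 0 + 1 = 1)
C(p) = 4 (C(p) = 5 - 1*1 = 5 - 1 = 4)
T = -19 (T = (-9 - 4) - 6 = -13 - 6 = -19)
C(2)*T - 20 = 4*(-19) - 20 = -76 - 20 = -96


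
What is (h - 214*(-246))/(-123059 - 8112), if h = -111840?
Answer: 59196/131171 ≈ 0.45129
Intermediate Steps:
(h - 214*(-246))/(-123059 - 8112) = (-111840 - 214*(-246))/(-123059 - 8112) = (-111840 + 52644)/(-131171) = -59196*(-1/131171) = 59196/131171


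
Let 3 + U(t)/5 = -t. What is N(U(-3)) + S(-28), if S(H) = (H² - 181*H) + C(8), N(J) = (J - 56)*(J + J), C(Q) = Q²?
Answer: 5916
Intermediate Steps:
U(t) = -15 - 5*t (U(t) = -15 + 5*(-t) = -15 - 5*t)
N(J) = 2*J*(-56 + J) (N(J) = (-56 + J)*(2*J) = 2*J*(-56 + J))
S(H) = 64 + H² - 181*H (S(H) = (H² - 181*H) + 8² = (H² - 181*H) + 64 = 64 + H² - 181*H)
N(U(-3)) + S(-28) = 2*(-15 - 5*(-3))*(-56 + (-15 - 5*(-3))) + (64 + (-28)² - 181*(-28)) = 2*(-15 + 15)*(-56 + (-15 + 15)) + (64 + 784 + 5068) = 2*0*(-56 + 0) + 5916 = 2*0*(-56) + 5916 = 0 + 5916 = 5916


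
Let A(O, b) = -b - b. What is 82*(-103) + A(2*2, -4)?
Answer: -8438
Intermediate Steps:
A(O, b) = -2*b
82*(-103) + A(2*2, -4) = 82*(-103) - 2*(-4) = -8446 + 8 = -8438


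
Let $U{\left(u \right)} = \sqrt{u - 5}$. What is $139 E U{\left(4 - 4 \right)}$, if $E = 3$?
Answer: $417 i \sqrt{5} \approx 932.44 i$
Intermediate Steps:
$U{\left(u \right)} = \sqrt{-5 + u}$
$139 E U{\left(4 - 4 \right)} = 139 \cdot 3 \sqrt{-5 + \left(4 - 4\right)} = 417 \sqrt{-5 + \left(4 - 4\right)} = 417 \sqrt{-5 + 0} = 417 \sqrt{-5} = 417 i \sqrt{5}$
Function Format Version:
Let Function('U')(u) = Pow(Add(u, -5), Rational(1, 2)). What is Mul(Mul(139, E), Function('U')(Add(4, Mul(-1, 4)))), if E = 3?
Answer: Mul(417, I, Pow(5, Rational(1, 2))) ≈ Mul(932.44, I)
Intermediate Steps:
Function('U')(u) = Pow(Add(-5, u), Rational(1, 2))
Mul(Mul(139, E), Function('U')(Add(4, Mul(-1, 4)))) = Mul(Mul(139, 3), Pow(Add(-5, Add(4, Mul(-1, 4))), Rational(1, 2))) = Mul(417, Pow(Add(-5, Add(4, -4)), Rational(1, 2))) = Mul(417, Pow(Add(-5, 0), Rational(1, 2))) = Mul(417, Pow(-5, Rational(1, 2))) = Mul(417, Mul(I, Pow(5, Rational(1, 2)))) = Mul(417, I, Pow(5, Rational(1, 2)))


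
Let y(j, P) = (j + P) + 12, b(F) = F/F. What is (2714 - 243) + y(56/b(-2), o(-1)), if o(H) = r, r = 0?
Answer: 2539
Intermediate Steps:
b(F) = 1
o(H) = 0
y(j, P) = 12 + P + j (y(j, P) = (P + j) + 12 = 12 + P + j)
(2714 - 243) + y(56/b(-2), o(-1)) = (2714 - 243) + (12 + 0 + 56/1) = 2471 + (12 + 0 + 56*1) = 2471 + (12 + 0 + 56) = 2471 + 68 = 2539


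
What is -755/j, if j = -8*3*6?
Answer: 755/144 ≈ 5.2431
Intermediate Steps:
j = -144 (j = -24*6 = -144)
-755/j = -755/(-144) = -755*(-1/144) = 755/144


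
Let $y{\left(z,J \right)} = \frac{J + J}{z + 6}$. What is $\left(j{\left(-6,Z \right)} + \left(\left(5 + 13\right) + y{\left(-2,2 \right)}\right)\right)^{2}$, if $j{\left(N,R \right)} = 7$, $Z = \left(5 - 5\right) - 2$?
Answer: $676$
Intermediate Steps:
$Z = -2$ ($Z = 0 - 2 = -2$)
$y{\left(z,J \right)} = \frac{2 J}{6 + z}$
$\left(j{\left(-6,Z \right)} + \left(\left(5 + 13\right) + y{\left(-2,2 \right)}\right)\right)^{2} = \left(7 + \left(\left(5 + 13\right) + 2 \cdot 2 \frac{1}{6 - 2}\right)\right)^{2} = \left(7 + \left(18 + 2 \cdot 2 \cdot \frac{1}{4}\right)\right)^{2} = \left(7 + \left(18 + 1\right)\right)^{2} = \left(7 + 19\right)^{2} = 26^{2} = 676$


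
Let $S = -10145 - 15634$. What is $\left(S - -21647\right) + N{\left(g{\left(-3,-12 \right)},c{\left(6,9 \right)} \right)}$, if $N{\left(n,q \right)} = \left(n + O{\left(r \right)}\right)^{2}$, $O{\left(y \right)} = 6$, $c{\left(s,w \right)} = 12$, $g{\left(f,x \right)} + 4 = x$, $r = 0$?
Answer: $-4032$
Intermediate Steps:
$g{\left(f,x \right)} = -4 + x$
$S = -25779$
$N{\left(n,q \right)} = \left(6 + n\right)^{2}$ ($N{\left(n,q \right)} = \left(n + 6\right)^{2} = \left(6 + n\right)^{2}$)
$\left(S - -21647\right) + N{\left(g{\left(-3,-12 \right)},c{\left(6,9 \right)} \right)} = \left(-25779 - -21647\right) + \left(6 - 16\right)^{2} = \left(-25779 + 21647\right) + \left(6 - 16\right)^{2} = -4132 + \left(-10\right)^{2} = -4132 + 100 = -4032$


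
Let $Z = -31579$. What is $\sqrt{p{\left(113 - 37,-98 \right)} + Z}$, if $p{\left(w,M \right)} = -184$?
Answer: $i \sqrt{31763} \approx 178.22 i$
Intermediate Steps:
$\sqrt{p{\left(113 - 37,-98 \right)} + Z} = \sqrt{-184 - 31579} = \sqrt{-31763} = i \sqrt{31763}$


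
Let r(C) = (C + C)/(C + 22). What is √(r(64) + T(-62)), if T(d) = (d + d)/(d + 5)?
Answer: 2*√5502495/2451 ≈ 1.9141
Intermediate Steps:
r(C) = 2*C/(22 + C) (r(C) = (2*C)/(22 + C) = 2*C/(22 + C))
T(d) = 2*d/(5 + d) (T(d) = (2*d)/(5 + d) = 2*d/(5 + d))
√(r(64) + T(-62)) = √(2*64/(22 + 64) + 2*(-62)/(5 - 62)) = √(2*64/86 + 2*(-62)/(-57)) = √(2*64*(1/86) + 2*(-62)*(-1/57)) = √(64/43 + 124/57) = √(8980/2451) = 2*√5502495/2451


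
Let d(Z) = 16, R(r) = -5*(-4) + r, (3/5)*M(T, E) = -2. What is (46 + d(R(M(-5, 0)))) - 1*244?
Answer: -182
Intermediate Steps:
M(T, E) = -10/3 (M(T, E) = (5/3)*(-2) = -10/3)
R(r) = 20 + r
(46 + d(R(M(-5, 0)))) - 1*244 = (46 + 16) - 1*244 = 62 - 244 = -182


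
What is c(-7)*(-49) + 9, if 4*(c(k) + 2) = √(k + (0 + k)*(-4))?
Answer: 107 - 49*√21/4 ≈ 50.863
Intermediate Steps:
c(k) = -2 + √3*√(-k)/4 (c(k) = -2 + √(k + (0 + k)*(-4))/4 = -2 + √(k + k*(-4))/4 = -2 + √(k - 4*k)/4 = -2 + √(-3*k)/4 = -2 + (√3*√(-k))/4 = -2 + √3*√(-k)/4)
c(-7)*(-49) + 9 = (-2 + √3*√(-1*(-7))/4)*(-49) + 9 = (-2 + √3*√7/4)*(-49) + 9 = (-2 + √21/4)*(-49) + 9 = (98 - 49*√21/4) + 9 = 107 - 49*√21/4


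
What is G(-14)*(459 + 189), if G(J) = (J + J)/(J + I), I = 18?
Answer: -4536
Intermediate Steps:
G(J) = 2*J/(18 + J) (G(J) = (J + J)/(J + 18) = (2*J)/(18 + J) = 2*J/(18 + J))
G(-14)*(459 + 189) = (2*(-14)/(18 - 14))*(459 + 189) = (2*(-14)/4)*648 = (2*(-14)*(¼))*648 = -7*648 = -4536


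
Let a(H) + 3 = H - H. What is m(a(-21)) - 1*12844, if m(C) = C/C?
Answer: -12843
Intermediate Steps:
a(H) = -3 (a(H) = -3 + (H - H) = -3 + 0 = -3)
m(C) = 1
m(a(-21)) - 1*12844 = 1 - 1*12844 = 1 - 12844 = -12843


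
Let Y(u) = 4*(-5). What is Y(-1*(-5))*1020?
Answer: -20400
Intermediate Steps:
Y(u) = -20
Y(-1*(-5))*1020 = -20*1020 = -20400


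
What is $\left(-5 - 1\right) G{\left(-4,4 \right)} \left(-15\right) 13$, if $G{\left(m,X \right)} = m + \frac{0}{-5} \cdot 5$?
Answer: $-4680$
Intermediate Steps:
$G{\left(m,X \right)} = m$ ($G{\left(m,X \right)} = m + 0 \left(- \frac{1}{5}\right) 5 = m + 0 \cdot 5 = m + 0 = m$)
$\left(-5 - 1\right) G{\left(-4,4 \right)} \left(-15\right) 13 = \left(-5 - 1\right) \left(-4\right) \left(-15\right) 13 = \left(-6\right) \left(-4\right) \left(-15\right) 13 = 24 \left(-15\right) 13 = \left(-360\right) 13 = -4680$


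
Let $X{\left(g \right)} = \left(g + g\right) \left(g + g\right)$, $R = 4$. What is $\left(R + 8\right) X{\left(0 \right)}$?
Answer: $0$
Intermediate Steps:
$X{\left(g \right)} = 4 g^{2}$ ($X{\left(g \right)} = 2 g 2 g = 4 g^{2}$)
$\left(R + 8\right) X{\left(0 \right)} = \left(4 + 8\right) 4 \cdot 0^{2} = 12 \cdot 4 \cdot 0 = 12 \cdot 0 = 0$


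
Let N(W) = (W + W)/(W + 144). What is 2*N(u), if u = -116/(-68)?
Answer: 116/2477 ≈ 0.046831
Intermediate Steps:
u = 29/17 (u = -116*(-1/68) = 29/17 ≈ 1.7059)
N(W) = 2*W/(144 + W) (N(W) = (2*W)/(144 + W) = 2*W/(144 + W))
2*N(u) = 2*(2*(29/17)/(144 + 29/17)) = 2*(2*(29/17)/(2477/17)) = 2*(2*(29/17)*(17/2477)) = 2*(58/2477) = 116/2477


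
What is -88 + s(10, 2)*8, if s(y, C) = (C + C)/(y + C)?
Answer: -256/3 ≈ -85.333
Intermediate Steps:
s(y, C) = 2*C/(C + y) (s(y, C) = (2*C)/(C + y) = 2*C/(C + y))
-88 + s(10, 2)*8 = -88 + (2*2/(2 + 10))*8 = -88 + (2*2/12)*8 = -88 + (2*2*(1/12))*8 = -88 + (⅓)*8 = -88 + 8/3 = -256/3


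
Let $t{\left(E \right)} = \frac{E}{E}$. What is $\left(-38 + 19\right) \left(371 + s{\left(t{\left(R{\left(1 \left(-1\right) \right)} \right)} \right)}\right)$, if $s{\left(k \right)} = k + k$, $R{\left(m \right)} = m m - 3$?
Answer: $-7087$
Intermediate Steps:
$R{\left(m \right)} = -3 + m^{2}$ ($R{\left(m \right)} = m^{2} - 3 = -3 + m^{2}$)
$t{\left(E \right)} = 1$
$s{\left(k \right)} = 2 k$
$\left(-38 + 19\right) \left(371 + s{\left(t{\left(R{\left(1 \left(-1\right) \right)} \right)} \right)}\right) = \left(-38 + 19\right) \left(371 + 2 \cdot 1\right) = - 19 \left(371 + 2\right) = \left(-19\right) 373 = -7087$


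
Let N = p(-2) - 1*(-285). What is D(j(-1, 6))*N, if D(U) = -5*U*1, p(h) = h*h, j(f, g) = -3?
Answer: 4335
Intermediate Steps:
p(h) = h²
D(U) = -5*U
N = 289 (N = (-2)² - 1*(-285) = 4 + 285 = 289)
D(j(-1, 6))*N = -5*(-3)*289 = 15*289 = 4335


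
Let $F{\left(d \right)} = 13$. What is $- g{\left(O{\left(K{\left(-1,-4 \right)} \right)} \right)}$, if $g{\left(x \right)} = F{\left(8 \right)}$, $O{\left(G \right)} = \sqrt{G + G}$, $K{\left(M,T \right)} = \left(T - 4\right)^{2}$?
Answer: $-13$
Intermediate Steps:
$K{\left(M,T \right)} = \left(-4 + T\right)^{2}$
$O{\left(G \right)} = \sqrt{2} \sqrt{G}$ ($O{\left(G \right)} = \sqrt{2 G} = \sqrt{2} \sqrt{G}$)
$g{\left(x \right)} = 13$
$- g{\left(O{\left(K{\left(-1,-4 \right)} \right)} \right)} = \left(-1\right) 13 = -13$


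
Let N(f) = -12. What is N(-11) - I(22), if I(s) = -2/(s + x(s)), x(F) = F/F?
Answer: -274/23 ≈ -11.913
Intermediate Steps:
x(F) = 1
I(s) = -2/(1 + s) (I(s) = -2/(s + 1) = -2/(1 + s))
N(-11) - I(22) = -12 - (-2)/(1 + 22) = -12 - (-2)/23 = -12 - 1*(-2/23) = -12 + 2/23 = -274/23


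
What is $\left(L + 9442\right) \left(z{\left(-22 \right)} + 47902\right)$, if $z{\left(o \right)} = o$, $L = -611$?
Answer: $422828280$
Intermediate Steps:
$\left(L + 9442\right) \left(z{\left(-22 \right)} + 47902\right) = \left(-611 + 9442\right) \left(-22 + 47902\right) = 8831 \cdot 47880 = 422828280$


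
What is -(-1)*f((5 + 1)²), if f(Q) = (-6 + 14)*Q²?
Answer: 10368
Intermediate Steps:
f(Q) = 8*Q²
-(-1)*f((5 + 1)²) = -(-1)*8*((5 + 1)²)² = -(-1)*8*(6²)² = -(-1)*8*36² = -(-1)*8*1296 = -(-1)*10368 = -1*(-10368) = 10368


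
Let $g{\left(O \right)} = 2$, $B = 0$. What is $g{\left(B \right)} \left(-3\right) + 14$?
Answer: $8$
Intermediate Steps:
$g{\left(B \right)} \left(-3\right) + 14 = 2 \left(-3\right) + 14 = -6 + 14 = 8$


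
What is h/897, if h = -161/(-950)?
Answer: 7/37050 ≈ 0.00018893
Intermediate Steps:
h = 161/950 (h = -161*(-1/950) = 161/950 ≈ 0.16947)
h/897 = (161/950)/897 = (161/950)*(1/897) = 7/37050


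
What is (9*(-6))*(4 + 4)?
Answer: -432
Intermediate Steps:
(9*(-6))*(4 + 4) = -54*8 = -432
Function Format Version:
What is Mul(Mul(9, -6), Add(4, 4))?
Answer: -432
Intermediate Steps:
Mul(Mul(9, -6), Add(4, 4)) = Mul(-54, 8) = -432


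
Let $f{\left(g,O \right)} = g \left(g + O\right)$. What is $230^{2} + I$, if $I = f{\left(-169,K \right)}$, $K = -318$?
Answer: $135203$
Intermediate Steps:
$f{\left(g,O \right)} = g \left(O + g\right)$
$I = 82303$ ($I = - 169 \left(-318 - 169\right) = \left(-169\right) \left(-487\right) = 82303$)
$230^{2} + I = 230^{2} + 82303 = 52900 + 82303 = 135203$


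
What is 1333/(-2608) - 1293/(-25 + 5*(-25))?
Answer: 528699/65200 ≈ 8.1089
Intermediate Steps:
1333/(-2608) - 1293/(-25 + 5*(-25)) = 1333*(-1/2608) - 1293/(-25 - 125) = -1333/2608 - 1293/(-150) = -1333/2608 - 1293*(-1/150) = -1333/2608 + 431/50 = 528699/65200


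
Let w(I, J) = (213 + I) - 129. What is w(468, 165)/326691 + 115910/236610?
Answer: 422192917/858870639 ≈ 0.49157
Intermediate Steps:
w(I, J) = 84 + I
w(468, 165)/326691 + 115910/236610 = (84 + 468)/326691 + 115910/236610 = 552*(1/326691) + 115910*(1/236610) = 184/108897 + 11591/23661 = 422192917/858870639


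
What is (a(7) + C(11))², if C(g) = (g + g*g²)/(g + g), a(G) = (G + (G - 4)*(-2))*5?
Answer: 4356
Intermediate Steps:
a(G) = 40 - 5*G (a(G) = (G + (-4 + G)*(-2))*5 = (G + (8 - 2*G))*5 = (8 - G)*5 = 40 - 5*G)
C(g) = (g + g³)/(2*g) (C(g) = (g + g³)/((2*g)) = (g + g³)*(1/(2*g)) = (g + g³)/(2*g))
(a(7) + C(11))² = ((40 - 5*7) + (½ + (½)*11²))² = ((40 - 35) + (½ + (½)*121))² = (5 + (½ + 121/2))² = (5 + 61)² = 66² = 4356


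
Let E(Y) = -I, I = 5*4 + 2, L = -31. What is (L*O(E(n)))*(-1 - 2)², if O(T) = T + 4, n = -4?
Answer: 5022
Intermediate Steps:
I = 22 (I = 20 + 2 = 22)
E(Y) = -22 (E(Y) = -1*22 = -22)
O(T) = 4 + T
(L*O(E(n)))*(-1 - 2)² = (-31*(4 - 22))*(-1 - 2)² = -31*(-18)*(-3)² = 558*9 = 5022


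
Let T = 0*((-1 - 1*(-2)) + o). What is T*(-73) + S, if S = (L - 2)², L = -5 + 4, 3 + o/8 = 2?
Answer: 9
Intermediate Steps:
o = -8 (o = -24 + 8*2 = -24 + 16 = -8)
L = -1
S = 9 (S = (-1 - 2)² = (-3)² = 9)
T = 0 (T = 0*((-1 - 1*(-2)) - 8) = 0*((-1 + 2) - 8) = 0*(1 - 8) = 0*(-7) = 0)
T*(-73) + S = 0*(-73) + 9 = 0 + 9 = 9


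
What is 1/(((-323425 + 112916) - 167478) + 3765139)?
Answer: 1/3387152 ≈ 2.9523e-7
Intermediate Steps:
1/(((-323425 + 112916) - 167478) + 3765139) = 1/((-210509 - 167478) + 3765139) = 1/(-377987 + 3765139) = 1/3387152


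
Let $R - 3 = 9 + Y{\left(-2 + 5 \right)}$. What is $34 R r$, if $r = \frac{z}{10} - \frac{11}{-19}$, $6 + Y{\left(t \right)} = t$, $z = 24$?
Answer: $\frac{86598}{95} \approx 911.56$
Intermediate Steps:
$Y{\left(t \right)} = -6 + t$
$r = \frac{283}{95}$ ($r = \frac{24}{10} - \frac{11}{-19} = 24 \cdot \frac{1}{10} - - \frac{11}{19} = \frac{12}{5} + \frac{11}{19} = \frac{283}{95} \approx 2.9789$)
$R = 9$ ($R = 3 + \left(9 + \left(-6 + \left(-2 + 5\right)\right)\right) = 3 + \left(9 + \left(-6 + 3\right)\right) = 3 + \left(9 - 3\right) = 3 + 6 = 9$)
$34 R r = 34 \cdot 9 \cdot \frac{283}{95} = 306 \cdot \frac{283}{95} = \frac{86598}{95}$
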